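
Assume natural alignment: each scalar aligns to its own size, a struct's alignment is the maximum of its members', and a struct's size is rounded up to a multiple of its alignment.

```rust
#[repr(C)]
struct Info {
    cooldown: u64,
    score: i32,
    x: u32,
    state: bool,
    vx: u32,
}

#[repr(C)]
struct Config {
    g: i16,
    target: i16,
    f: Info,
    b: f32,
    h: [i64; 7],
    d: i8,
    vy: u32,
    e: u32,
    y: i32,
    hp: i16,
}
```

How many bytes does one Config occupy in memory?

120 bytes

Info: cooldown at 0 (size 8, align 8) → ends 8; score at 8 (size 4, align 4) → ends 12; x at 12 (size 4, align 4) → ends 16; state at 16 (size 1, align 1) → ends 17; pad 3 to align 4 for vx; vx at 20 (size 4, align 4) → ends 24; total 24 bytes, alignment 8
g at 0 (size 2, align 2) → ends 2
target at 2 (size 2, align 2) → ends 4
pad 4 to align 8 for f
f at 8 (size 24, align 8) → ends 32
b at 32 (size 4, align 4) → ends 36
pad 4 to align 8 for h
h at 40 (size 56, align 8) → ends 96
d at 96 (size 1, align 1) → ends 97
pad 3 to align 4 for vy
vy at 100 (size 4, align 4) → ends 104
e at 104 (size 4, align 4) → ends 108
y at 108 (size 4, align 4) → ends 112
hp at 112 (size 2, align 2) → ends 114
tail pad 6 to reach multiple of 8
total 120 bytes, alignment 8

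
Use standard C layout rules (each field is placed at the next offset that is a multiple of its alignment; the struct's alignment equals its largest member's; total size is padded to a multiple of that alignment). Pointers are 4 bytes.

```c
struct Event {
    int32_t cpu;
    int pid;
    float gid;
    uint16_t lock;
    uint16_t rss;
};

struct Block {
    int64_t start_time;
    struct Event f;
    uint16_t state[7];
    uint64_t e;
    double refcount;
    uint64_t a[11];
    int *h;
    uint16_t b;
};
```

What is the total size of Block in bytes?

152

Event: 0..4  cpu  (4B, 4-aligned); 4..8  pid  (4B, 4-aligned); 8..12  gid  (4B, 4-aligned); 12..14  lock  (2B, 2-aligned); 14..16  rss  (2B, 2-aligned); sizeof = 16, alignof = 4
0..8  start_time  (8B, 8-aligned)
8..24  f  (16B, 4-aligned)
24..38  state  (14B, 2-aligned)
38..40  -- padding (2B)
40..48  e  (8B, 8-aligned)
48..56  refcount  (8B, 8-aligned)
56..144  a  (88B, 8-aligned)
144..148  h  (4B, 4-aligned)
148..150  b  (2B, 2-aligned)
150..152  -- tail padding (2B)
sizeof = 152, alignof = 8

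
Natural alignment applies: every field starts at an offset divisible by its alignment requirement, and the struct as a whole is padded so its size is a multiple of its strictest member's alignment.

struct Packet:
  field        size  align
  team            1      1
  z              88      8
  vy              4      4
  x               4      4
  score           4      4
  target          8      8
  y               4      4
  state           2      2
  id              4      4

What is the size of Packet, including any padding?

0..1  team  (1B, 1-aligned)
1..8  -- padding (7B)
8..96  z  (88B, 8-aligned)
96..100  vy  (4B, 4-aligned)
100..104  x  (4B, 4-aligned)
104..108  score  (4B, 4-aligned)
108..112  -- padding (4B)
112..120  target  (8B, 8-aligned)
120..124  y  (4B, 4-aligned)
124..126  state  (2B, 2-aligned)
126..128  -- padding (2B)
128..132  id  (4B, 4-aligned)
132..136  -- tail padding (4B)
sizeof = 136, alignof = 8

136 bytes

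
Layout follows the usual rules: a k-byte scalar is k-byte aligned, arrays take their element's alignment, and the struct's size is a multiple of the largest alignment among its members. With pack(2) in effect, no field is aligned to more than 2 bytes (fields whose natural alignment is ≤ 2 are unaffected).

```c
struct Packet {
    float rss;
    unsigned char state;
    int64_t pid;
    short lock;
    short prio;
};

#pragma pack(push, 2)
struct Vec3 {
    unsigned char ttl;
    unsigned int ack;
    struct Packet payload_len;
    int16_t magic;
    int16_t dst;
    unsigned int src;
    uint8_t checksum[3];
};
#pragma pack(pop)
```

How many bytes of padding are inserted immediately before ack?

Packet: 0..4  rss  (4B, 4-aligned); 4..5  state  (1B, 1-aligned); 5..8  -- padding (3B); 8..16  pid  (8B, 8-aligned); 16..18  lock  (2B, 2-aligned); 18..20  prio  (2B, 2-aligned); 20..24  -- tail padding (4B); sizeof = 24, alignof = 8
0..1  ttl  (1B, 1-aligned)
1..2  -- padding (1B)
2..6  ack  (4B, 2-aligned)

1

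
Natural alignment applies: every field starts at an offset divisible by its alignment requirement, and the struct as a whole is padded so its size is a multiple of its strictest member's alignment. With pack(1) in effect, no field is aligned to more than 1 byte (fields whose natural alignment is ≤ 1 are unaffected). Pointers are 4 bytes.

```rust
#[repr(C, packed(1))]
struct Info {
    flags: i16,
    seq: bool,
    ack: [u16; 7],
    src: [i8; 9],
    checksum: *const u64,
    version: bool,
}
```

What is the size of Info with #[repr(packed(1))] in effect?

flags at 0 (size 2, align 1) → ends 2
seq at 2 (size 1, align 1) → ends 3
ack at 3 (size 14, align 1) → ends 17
src at 17 (size 9, align 1) → ends 26
checksum at 26 (size 4, align 1) → ends 30
version at 30 (size 1, align 1) → ends 31
total 31 bytes, alignment 1

31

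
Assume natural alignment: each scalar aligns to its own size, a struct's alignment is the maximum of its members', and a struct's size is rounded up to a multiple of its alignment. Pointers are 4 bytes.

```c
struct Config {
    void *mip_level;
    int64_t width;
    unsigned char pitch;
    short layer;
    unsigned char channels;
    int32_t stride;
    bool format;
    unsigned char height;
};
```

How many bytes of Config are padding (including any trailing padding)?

mip_level at 0 (size 4, align 4) → ends 4
pad 4 to align 8 for width
width at 8 (size 8, align 8) → ends 16
pitch at 16 (size 1, align 1) → ends 17
pad 1 to align 2 for layer
layer at 18 (size 2, align 2) → ends 20
channels at 20 (size 1, align 1) → ends 21
pad 3 to align 4 for stride
stride at 24 (size 4, align 4) → ends 28
format at 28 (size 1, align 1) → ends 29
height at 29 (size 1, align 1) → ends 30
tail pad 2 to reach multiple of 8
total 32 bytes, alignment 8
data bytes 22, size 32 → padding 10

10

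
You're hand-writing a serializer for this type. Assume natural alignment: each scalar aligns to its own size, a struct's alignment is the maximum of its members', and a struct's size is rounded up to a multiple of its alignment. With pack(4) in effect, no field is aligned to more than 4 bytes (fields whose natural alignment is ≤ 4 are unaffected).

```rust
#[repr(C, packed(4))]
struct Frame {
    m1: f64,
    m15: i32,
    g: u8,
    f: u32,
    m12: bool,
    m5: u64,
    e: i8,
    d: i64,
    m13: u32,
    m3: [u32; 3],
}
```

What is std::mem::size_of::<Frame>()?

60 bytes

0..8  m1  (8B, 4-aligned)
8..12  m15  (4B, 4-aligned)
12..13  g  (1B, 1-aligned)
13..16  -- padding (3B)
16..20  f  (4B, 4-aligned)
20..21  m12  (1B, 1-aligned)
21..24  -- padding (3B)
24..32  m5  (8B, 4-aligned)
32..33  e  (1B, 1-aligned)
33..36  -- padding (3B)
36..44  d  (8B, 4-aligned)
44..48  m13  (4B, 4-aligned)
48..60  m3  (12B, 4-aligned)
sizeof = 60, alignof = 4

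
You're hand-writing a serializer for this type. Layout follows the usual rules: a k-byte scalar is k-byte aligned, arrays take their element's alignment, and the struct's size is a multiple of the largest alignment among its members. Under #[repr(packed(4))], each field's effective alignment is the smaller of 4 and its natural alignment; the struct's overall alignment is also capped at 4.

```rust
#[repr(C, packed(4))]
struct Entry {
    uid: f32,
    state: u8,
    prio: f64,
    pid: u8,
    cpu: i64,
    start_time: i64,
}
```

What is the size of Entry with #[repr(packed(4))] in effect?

@0: uid [4B, align 4] → 4
@4: state [1B, align 1] → 5
+3 pad (align 4)
@8: prio [8B, align 4] → 16
@16: pid [1B, align 1] → 17
+3 pad (align 4)
@20: cpu [8B, align 4] → 28
@28: start_time [8B, align 4] → 36
size 36, align 4

36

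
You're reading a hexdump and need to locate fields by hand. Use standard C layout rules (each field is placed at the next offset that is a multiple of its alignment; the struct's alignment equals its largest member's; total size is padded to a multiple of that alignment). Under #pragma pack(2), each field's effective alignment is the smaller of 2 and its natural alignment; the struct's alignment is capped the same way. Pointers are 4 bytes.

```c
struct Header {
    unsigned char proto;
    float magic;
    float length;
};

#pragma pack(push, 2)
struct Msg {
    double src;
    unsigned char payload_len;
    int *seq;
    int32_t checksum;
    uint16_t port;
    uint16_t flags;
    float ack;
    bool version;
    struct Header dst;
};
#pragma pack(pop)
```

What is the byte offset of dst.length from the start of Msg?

36

Header: 0..1  proto  (1B, 1-aligned); 1..4  -- padding (3B); 4..8  magic  (4B, 4-aligned); 8..12  length  (4B, 4-aligned); sizeof = 12, alignof = 4
0..8  src  (8B, 2-aligned)
8..9  payload_len  (1B, 1-aligned)
9..10  -- padding (1B)
10..14  seq  (4B, 2-aligned)
14..18  checksum  (4B, 2-aligned)
18..20  port  (2B, 2-aligned)
20..22  flags  (2B, 2-aligned)
22..26  ack  (4B, 2-aligned)
26..27  version  (1B, 1-aligned)
27..28  -- padding (1B)
28..40  dst  (12B, 2-aligned)
within Header: length at 8
28 + 8 = 36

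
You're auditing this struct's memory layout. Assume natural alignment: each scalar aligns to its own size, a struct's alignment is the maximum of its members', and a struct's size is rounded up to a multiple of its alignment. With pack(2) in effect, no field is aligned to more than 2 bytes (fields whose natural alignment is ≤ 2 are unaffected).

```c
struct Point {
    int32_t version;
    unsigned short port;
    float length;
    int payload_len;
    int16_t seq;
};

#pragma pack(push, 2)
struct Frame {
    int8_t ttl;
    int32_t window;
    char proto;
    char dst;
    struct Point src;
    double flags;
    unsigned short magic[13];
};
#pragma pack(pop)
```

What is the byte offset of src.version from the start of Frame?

Point: version at 0 (size 4, align 4) → ends 4; port at 4 (size 2, align 2) → ends 6; pad 2 to align 4 for length; length at 8 (size 4, align 4) → ends 12; payload_len at 12 (size 4, align 4) → ends 16; seq at 16 (size 2, align 2) → ends 18; tail pad 2 to reach multiple of 4; total 20 bytes, alignment 4
ttl at 0 (size 1, align 1) → ends 1
pad 1 to align 2 for window
window at 2 (size 4, align 2) → ends 6
proto at 6 (size 1, align 1) → ends 7
dst at 7 (size 1, align 1) → ends 8
src at 8 (size 20, align 2) → ends 28
within Point: version at 0
8 + 0 = 8

8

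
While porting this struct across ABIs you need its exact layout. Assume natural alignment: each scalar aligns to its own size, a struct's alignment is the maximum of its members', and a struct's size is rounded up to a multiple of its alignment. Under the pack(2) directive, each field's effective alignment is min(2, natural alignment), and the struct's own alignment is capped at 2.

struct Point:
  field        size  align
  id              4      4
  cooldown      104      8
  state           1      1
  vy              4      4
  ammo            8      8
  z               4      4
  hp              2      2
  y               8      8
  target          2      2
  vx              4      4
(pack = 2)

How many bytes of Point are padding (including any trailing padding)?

@0: id [4B, align 2] → 4
@4: cooldown [104B, align 2] → 108
@108: state [1B, align 1] → 109
+1 pad (align 2)
@110: vy [4B, align 2] → 114
@114: ammo [8B, align 2] → 122
@122: z [4B, align 2] → 126
@126: hp [2B, align 2] → 128
@128: y [8B, align 2] → 136
@136: target [2B, align 2] → 138
@138: vx [4B, align 2] → 142
size 142, align 2
data bytes 141, size 142 → padding 1

1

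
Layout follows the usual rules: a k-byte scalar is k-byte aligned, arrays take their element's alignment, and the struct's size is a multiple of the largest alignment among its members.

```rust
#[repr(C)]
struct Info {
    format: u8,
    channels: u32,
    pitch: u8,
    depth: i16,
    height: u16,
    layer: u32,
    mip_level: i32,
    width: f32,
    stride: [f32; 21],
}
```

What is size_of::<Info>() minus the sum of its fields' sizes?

6

0..1  format  (1B, 1-aligned)
1..4  -- padding (3B)
4..8  channels  (4B, 4-aligned)
8..9  pitch  (1B, 1-aligned)
9..10  -- padding (1B)
10..12  depth  (2B, 2-aligned)
12..14  height  (2B, 2-aligned)
14..16  -- padding (2B)
16..20  layer  (4B, 4-aligned)
20..24  mip_level  (4B, 4-aligned)
24..28  width  (4B, 4-aligned)
28..112  stride  (84B, 4-aligned)
sizeof = 112, alignof = 4
data bytes 106, size 112 → padding 6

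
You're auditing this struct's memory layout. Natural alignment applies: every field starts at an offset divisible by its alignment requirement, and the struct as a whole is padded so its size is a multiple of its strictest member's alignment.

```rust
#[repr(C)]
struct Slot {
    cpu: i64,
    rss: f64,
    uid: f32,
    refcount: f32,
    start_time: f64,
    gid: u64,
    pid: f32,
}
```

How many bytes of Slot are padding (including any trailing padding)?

4

0..8  cpu  (8B, 8-aligned)
8..16  rss  (8B, 8-aligned)
16..20  uid  (4B, 4-aligned)
20..24  refcount  (4B, 4-aligned)
24..32  start_time  (8B, 8-aligned)
32..40  gid  (8B, 8-aligned)
40..44  pid  (4B, 4-aligned)
44..48  -- tail padding (4B)
sizeof = 48, alignof = 8
data bytes 44, size 48 → padding 4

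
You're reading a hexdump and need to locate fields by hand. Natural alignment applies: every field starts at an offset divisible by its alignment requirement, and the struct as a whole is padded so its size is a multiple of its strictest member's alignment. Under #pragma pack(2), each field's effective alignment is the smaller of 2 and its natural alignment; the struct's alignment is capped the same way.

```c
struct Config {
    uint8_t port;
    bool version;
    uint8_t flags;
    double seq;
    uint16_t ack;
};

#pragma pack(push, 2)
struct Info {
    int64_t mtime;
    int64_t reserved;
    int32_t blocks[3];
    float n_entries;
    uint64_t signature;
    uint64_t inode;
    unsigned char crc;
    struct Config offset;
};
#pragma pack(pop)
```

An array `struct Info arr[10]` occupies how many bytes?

Config: 0..1  port  (1B, 1-aligned); 1..2  version  (1B, 1-aligned); 2..3  flags  (1B, 1-aligned); 3..8  -- padding (5B); 8..16  seq  (8B, 8-aligned); 16..18  ack  (2B, 2-aligned); 18..24  -- tail padding (6B); sizeof = 24, alignof = 8
0..8  mtime  (8B, 2-aligned)
8..16  reserved  (8B, 2-aligned)
16..28  blocks  (12B, 2-aligned)
28..32  n_entries  (4B, 2-aligned)
32..40  signature  (8B, 2-aligned)
40..48  inode  (8B, 2-aligned)
48..49  crc  (1B, 1-aligned)
49..50  -- padding (1B)
50..74  offset  (24B, 2-aligned)
sizeof = 74, alignof = 2
array of 10: 10 × 74 = 740

740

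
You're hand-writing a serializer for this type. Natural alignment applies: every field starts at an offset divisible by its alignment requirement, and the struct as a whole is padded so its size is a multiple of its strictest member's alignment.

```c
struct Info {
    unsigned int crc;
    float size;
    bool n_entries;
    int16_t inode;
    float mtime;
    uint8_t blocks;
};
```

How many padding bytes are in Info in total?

4

0..4  crc  (4B, 4-aligned)
4..8  size  (4B, 4-aligned)
8..9  n_entries  (1B, 1-aligned)
9..10  -- padding (1B)
10..12  inode  (2B, 2-aligned)
12..16  mtime  (4B, 4-aligned)
16..17  blocks  (1B, 1-aligned)
17..20  -- tail padding (3B)
sizeof = 20, alignof = 4
data bytes 16, size 20 → padding 4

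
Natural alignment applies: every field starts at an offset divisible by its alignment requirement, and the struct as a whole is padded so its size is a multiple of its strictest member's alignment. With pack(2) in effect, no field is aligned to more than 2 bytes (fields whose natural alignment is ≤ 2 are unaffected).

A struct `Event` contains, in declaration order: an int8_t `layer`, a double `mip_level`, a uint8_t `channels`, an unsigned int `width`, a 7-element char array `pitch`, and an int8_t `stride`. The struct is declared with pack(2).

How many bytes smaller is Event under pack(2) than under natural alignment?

8

natural layout:
  layer at 0 (size 1, align 1) → ends 1
  pad 7 to align 8 for mip_level
  mip_level at 8 (size 8, align 8) → ends 16
  channels at 16 (size 1, align 1) → ends 17
  pad 3 to align 4 for width
  width at 20 (size 4, align 4) → ends 24
  pitch at 24 (size 7, align 1) → ends 31
  stride at 31 (size 1, align 1) → ends 32
  total 32 bytes, alignment 8
packed(2) layout:
  layer at 0 (size 1, align 1) → ends 1
  pad 1 to align 2 for mip_level
  mip_level at 2 (size 8, align 2) → ends 10
  channels at 10 (size 1, align 1) → ends 11
  pad 1 to align 2 for width
  width at 12 (size 4, align 2) → ends 16
  pitch at 16 (size 7, align 1) → ends 23
  stride at 23 (size 1, align 1) → ends 24
  total 24 bytes, alignment 2
32 − 24 = 8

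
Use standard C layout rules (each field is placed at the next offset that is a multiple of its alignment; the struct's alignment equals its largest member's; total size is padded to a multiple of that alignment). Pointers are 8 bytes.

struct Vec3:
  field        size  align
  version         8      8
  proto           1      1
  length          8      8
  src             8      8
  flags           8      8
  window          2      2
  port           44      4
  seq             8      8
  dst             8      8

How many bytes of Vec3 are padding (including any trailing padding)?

9

version at 0 (size 8, align 8) → ends 8
proto at 8 (size 1, align 1) → ends 9
pad 7 to align 8 for length
length at 16 (size 8, align 8) → ends 24
src at 24 (size 8, align 8) → ends 32
flags at 32 (size 8, align 8) → ends 40
window at 40 (size 2, align 2) → ends 42
pad 2 to align 4 for port
port at 44 (size 44, align 4) → ends 88
seq at 88 (size 8, align 8) → ends 96
dst at 96 (size 8, align 8) → ends 104
total 104 bytes, alignment 8
data bytes 95, size 104 → padding 9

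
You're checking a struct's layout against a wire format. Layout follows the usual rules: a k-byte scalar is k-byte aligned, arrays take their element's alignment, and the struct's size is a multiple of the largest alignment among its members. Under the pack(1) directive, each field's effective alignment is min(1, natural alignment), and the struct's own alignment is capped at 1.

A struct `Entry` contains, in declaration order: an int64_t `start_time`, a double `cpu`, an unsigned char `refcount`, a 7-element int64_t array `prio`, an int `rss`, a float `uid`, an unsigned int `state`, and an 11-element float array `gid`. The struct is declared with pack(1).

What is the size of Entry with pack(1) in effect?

129

0..8  start_time  (8B, 1-aligned)
8..16  cpu  (8B, 1-aligned)
16..17  refcount  (1B, 1-aligned)
17..73  prio  (56B, 1-aligned)
73..77  rss  (4B, 1-aligned)
77..81  uid  (4B, 1-aligned)
81..85  state  (4B, 1-aligned)
85..129  gid  (44B, 1-aligned)
sizeof = 129, alignof = 1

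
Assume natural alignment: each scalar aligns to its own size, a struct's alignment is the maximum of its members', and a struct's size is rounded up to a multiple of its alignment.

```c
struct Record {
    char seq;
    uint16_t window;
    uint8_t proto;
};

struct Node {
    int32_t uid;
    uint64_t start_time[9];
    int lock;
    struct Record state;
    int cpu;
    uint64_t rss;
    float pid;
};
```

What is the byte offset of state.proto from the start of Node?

Record: 0..1  seq  (1B, 1-aligned); 1..2  -- padding (1B); 2..4  window  (2B, 2-aligned); 4..5  proto  (1B, 1-aligned); 5..6  -- tail padding (1B); sizeof = 6, alignof = 2
0..4  uid  (4B, 4-aligned)
4..8  -- padding (4B)
8..80  start_time  (72B, 8-aligned)
80..84  lock  (4B, 4-aligned)
84..90  state  (6B, 2-aligned)
within Record: proto at 4
84 + 4 = 88

88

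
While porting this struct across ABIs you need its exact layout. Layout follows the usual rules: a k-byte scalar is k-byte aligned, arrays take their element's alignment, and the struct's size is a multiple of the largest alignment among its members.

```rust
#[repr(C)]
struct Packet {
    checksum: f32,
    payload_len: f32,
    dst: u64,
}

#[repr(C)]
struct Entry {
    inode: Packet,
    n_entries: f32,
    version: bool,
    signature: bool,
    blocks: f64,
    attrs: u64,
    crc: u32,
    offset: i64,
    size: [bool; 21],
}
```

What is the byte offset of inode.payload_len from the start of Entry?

Packet: @0: checksum [4B, align 4] → 4; @4: payload_len [4B, align 4] → 8; @8: dst [8B, align 8] → 16; size 16, align 8
@0: inode [16B, align 8] → 16
within Packet: payload_len at 4
0 + 4 = 4

4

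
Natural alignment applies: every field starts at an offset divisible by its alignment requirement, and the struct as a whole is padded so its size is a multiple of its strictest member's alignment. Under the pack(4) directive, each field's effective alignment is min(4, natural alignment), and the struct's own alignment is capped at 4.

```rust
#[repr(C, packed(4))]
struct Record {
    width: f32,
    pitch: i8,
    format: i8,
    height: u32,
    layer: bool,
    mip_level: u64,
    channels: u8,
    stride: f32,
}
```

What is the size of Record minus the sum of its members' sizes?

8

0..4  width  (4B, 4-aligned)
4..5  pitch  (1B, 1-aligned)
5..6  format  (1B, 1-aligned)
6..8  -- padding (2B)
8..12  height  (4B, 4-aligned)
12..13  layer  (1B, 1-aligned)
13..16  -- padding (3B)
16..24  mip_level  (8B, 4-aligned)
24..25  channels  (1B, 1-aligned)
25..28  -- padding (3B)
28..32  stride  (4B, 4-aligned)
sizeof = 32, alignof = 4
data bytes 24, size 32 → padding 8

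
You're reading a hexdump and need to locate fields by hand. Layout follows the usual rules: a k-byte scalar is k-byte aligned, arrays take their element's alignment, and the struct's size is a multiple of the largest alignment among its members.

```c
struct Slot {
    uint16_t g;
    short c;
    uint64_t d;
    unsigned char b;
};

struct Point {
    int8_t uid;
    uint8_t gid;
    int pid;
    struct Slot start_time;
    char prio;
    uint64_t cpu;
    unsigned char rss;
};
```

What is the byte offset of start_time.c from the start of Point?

10

Slot: @0: g [2B, align 2] → 2; @2: c [2B, align 2] → 4; +4 pad (align 8); @8: d [8B, align 8] → 16; @16: b [1B, align 1] → 17; +7 tail pad (align 8); size 24, align 8
@0: uid [1B, align 1] → 1
@1: gid [1B, align 1] → 2
+2 pad (align 4)
@4: pid [4B, align 4] → 8
@8: start_time [24B, align 8] → 32
within Slot: c at 2
8 + 2 = 10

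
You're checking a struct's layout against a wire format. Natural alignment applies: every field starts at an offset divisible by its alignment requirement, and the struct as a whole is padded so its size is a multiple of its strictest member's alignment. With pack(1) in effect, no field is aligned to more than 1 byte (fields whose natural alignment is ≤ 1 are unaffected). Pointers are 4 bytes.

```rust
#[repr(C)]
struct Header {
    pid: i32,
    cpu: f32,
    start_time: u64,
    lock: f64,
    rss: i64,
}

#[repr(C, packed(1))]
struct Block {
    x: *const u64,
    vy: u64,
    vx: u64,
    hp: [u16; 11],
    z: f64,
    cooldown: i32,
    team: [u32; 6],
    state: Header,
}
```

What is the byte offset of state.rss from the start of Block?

102

Header: 0..4  pid  (4B, 4-aligned); 4..8  cpu  (4B, 4-aligned); 8..16  start_time  (8B, 8-aligned); 16..24  lock  (8B, 8-aligned); 24..32  rss  (8B, 8-aligned); sizeof = 32, alignof = 8
0..4  x  (4B, 1-aligned)
4..12  vy  (8B, 1-aligned)
12..20  vx  (8B, 1-aligned)
20..42  hp  (22B, 1-aligned)
42..50  z  (8B, 1-aligned)
50..54  cooldown  (4B, 1-aligned)
54..78  team  (24B, 1-aligned)
78..110  state  (32B, 1-aligned)
within Header: rss at 24
78 + 24 = 102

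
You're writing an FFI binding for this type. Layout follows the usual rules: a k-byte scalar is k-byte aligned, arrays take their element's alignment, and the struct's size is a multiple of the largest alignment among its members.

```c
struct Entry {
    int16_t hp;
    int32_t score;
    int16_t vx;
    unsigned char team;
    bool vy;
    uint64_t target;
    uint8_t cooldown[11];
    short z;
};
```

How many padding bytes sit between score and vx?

hp at 0 (size 2, align 2) → ends 2
pad 2 to align 4 for score
score at 4 (size 4, align 4) → ends 8
vx at 8 (size 2, align 2) → ends 10

0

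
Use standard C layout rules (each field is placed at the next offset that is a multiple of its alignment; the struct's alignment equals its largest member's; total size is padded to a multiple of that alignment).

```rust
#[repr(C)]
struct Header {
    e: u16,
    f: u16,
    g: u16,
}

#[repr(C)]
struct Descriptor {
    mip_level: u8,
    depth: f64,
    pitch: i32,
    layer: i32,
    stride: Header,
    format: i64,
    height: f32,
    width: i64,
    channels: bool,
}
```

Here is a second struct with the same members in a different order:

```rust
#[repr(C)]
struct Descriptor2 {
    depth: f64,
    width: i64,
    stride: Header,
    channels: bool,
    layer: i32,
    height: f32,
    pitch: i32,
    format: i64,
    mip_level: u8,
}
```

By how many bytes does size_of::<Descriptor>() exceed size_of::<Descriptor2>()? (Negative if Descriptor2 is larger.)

Header: e at 0 (size 2, align 2) → ends 2; f at 2 (size 2, align 2) → ends 4; g at 4 (size 2, align 2) → ends 6; total 6 bytes, alignment 2
mip_level at 0 (size 1, align 1) → ends 1
pad 7 to align 8 for depth
depth at 8 (size 8, align 8) → ends 16
pitch at 16 (size 4, align 4) → ends 20
layer at 20 (size 4, align 4) → ends 24
stride at 24 (size 6, align 2) → ends 30
pad 2 to align 8 for format
format at 32 (size 8, align 8) → ends 40
height at 40 (size 4, align 4) → ends 44
pad 4 to align 8 for width
width at 48 (size 8, align 8) → ends 56
channels at 56 (size 1, align 1) → ends 57
tail pad 7 to reach multiple of 8
total 64 bytes, alignment 8
— Descriptor2 —
depth at 0 (size 8, align 8) → ends 8
width at 8 (size 8, align 8) → ends 16
stride at 16 (size 6, align 2) → ends 22
channels at 22 (size 1, align 1) → ends 23
pad 1 to align 4 for layer
layer at 24 (size 4, align 4) → ends 28
height at 28 (size 4, align 4) → ends 32
pitch at 32 (size 4, align 4) → ends 36
pad 4 to align 8 for format
format at 40 (size 8, align 8) → ends 48
mip_level at 48 (size 1, align 1) → ends 49
tail pad 7 to reach multiple of 8
total 56 bytes, alignment 8
64 − 56 = 8

8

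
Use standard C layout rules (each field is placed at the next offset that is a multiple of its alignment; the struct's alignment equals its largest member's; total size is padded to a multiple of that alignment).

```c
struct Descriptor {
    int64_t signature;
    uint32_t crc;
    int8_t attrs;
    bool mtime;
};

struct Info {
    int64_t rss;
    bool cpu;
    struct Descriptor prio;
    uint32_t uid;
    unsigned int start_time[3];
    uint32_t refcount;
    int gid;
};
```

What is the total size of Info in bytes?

Descriptor: @0: signature [8B, align 8] → 8; @8: crc [4B, align 4] → 12; @12: attrs [1B, align 1] → 13; @13: mtime [1B, align 1] → 14; +2 tail pad (align 8); size 16, align 8
@0: rss [8B, align 8] → 8
@8: cpu [1B, align 1] → 9
+7 pad (align 8)
@16: prio [16B, align 8] → 32
@32: uid [4B, align 4] → 36
@36: start_time [12B, align 4] → 48
@48: refcount [4B, align 4] → 52
@52: gid [4B, align 4] → 56
size 56, align 8

56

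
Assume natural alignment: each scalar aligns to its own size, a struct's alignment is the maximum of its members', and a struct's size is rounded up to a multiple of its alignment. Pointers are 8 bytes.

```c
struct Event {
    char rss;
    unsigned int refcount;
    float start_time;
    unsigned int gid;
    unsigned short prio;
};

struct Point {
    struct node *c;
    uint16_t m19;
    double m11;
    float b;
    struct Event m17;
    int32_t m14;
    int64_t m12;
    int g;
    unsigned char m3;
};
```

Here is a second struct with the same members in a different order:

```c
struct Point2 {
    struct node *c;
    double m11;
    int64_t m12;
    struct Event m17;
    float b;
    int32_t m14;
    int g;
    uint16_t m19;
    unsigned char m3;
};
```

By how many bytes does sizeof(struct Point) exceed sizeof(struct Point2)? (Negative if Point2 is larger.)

8

Event: 0..1  rss  (1B, 1-aligned); 1..4  -- padding (3B); 4..8  refcount  (4B, 4-aligned); 8..12  start_time  (4B, 4-aligned); 12..16  gid  (4B, 4-aligned); 16..18  prio  (2B, 2-aligned); 18..20  -- tail padding (2B); sizeof = 20, alignof = 4
0..8  c  (8B, 8-aligned)
8..10  m19  (2B, 2-aligned)
10..16  -- padding (6B)
16..24  m11  (8B, 8-aligned)
24..28  b  (4B, 4-aligned)
28..48  m17  (20B, 4-aligned)
48..52  m14  (4B, 4-aligned)
52..56  -- padding (4B)
56..64  m12  (8B, 8-aligned)
64..68  g  (4B, 4-aligned)
68..69  m3  (1B, 1-aligned)
69..72  -- tail padding (3B)
sizeof = 72, alignof = 8
— Point2 —
0..8  c  (8B, 8-aligned)
8..16  m11  (8B, 8-aligned)
16..24  m12  (8B, 8-aligned)
24..44  m17  (20B, 4-aligned)
44..48  b  (4B, 4-aligned)
48..52  m14  (4B, 4-aligned)
52..56  g  (4B, 4-aligned)
56..58  m19  (2B, 2-aligned)
58..59  m3  (1B, 1-aligned)
59..64  -- tail padding (5B)
sizeof = 64, alignof = 8
72 − 64 = 8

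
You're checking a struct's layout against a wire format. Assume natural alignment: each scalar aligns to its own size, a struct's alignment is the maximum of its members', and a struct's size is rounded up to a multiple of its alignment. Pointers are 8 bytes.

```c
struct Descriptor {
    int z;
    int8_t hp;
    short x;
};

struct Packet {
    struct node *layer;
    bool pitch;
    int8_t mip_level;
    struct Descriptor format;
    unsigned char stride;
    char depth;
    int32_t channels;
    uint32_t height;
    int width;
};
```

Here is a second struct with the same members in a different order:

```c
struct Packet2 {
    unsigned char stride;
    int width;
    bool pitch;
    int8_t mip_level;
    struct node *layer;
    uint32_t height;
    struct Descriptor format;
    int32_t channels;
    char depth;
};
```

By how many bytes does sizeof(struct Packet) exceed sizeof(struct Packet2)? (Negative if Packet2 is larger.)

-8

Descriptor: @0: z [4B, align 4] → 4; @4: hp [1B, align 1] → 5; +1 pad (align 2); @6: x [2B, align 2] → 8; size 8, align 4
@0: layer [8B, align 8] → 8
@8: pitch [1B, align 1] → 9
@9: mip_level [1B, align 1] → 10
+2 pad (align 4)
@12: format [8B, align 4] → 20
@20: stride [1B, align 1] → 21
@21: depth [1B, align 1] → 22
+2 pad (align 4)
@24: channels [4B, align 4] → 28
@28: height [4B, align 4] → 32
@32: width [4B, align 4] → 36
+4 tail pad (align 8)
size 40, align 8
— Packet2 —
@0: stride [1B, align 1] → 1
+3 pad (align 4)
@4: width [4B, align 4] → 8
@8: pitch [1B, align 1] → 9
@9: mip_level [1B, align 1] → 10
+6 pad (align 8)
@16: layer [8B, align 8] → 24
@24: height [4B, align 4] → 28
@28: format [8B, align 4] → 36
@36: channels [4B, align 4] → 40
@40: depth [1B, align 1] → 41
+7 tail pad (align 8)
size 48, align 8
40 − 48 = -8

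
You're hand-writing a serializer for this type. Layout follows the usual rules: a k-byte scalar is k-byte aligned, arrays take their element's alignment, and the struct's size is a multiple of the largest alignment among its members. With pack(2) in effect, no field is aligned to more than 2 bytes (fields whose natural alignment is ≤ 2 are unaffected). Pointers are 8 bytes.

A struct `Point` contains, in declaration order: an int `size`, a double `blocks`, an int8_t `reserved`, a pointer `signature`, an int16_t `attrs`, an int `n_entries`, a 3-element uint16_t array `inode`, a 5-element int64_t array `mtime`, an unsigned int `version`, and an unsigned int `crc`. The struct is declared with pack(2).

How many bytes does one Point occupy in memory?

82 bytes

@0: size [4B, align 2] → 4
@4: blocks [8B, align 2] → 12
@12: reserved [1B, align 1] → 13
+1 pad (align 2)
@14: signature [8B, align 2] → 22
@22: attrs [2B, align 2] → 24
@24: n_entries [4B, align 2] → 28
@28: inode [6B, align 2] → 34
@34: mtime [40B, align 2] → 74
@74: version [4B, align 2] → 78
@78: crc [4B, align 2] → 82
size 82, align 2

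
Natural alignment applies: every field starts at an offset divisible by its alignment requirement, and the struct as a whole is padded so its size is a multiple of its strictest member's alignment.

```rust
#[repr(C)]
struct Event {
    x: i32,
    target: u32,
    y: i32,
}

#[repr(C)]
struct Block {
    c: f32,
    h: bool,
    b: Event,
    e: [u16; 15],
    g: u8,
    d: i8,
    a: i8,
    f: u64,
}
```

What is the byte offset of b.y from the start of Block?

16

Event: 0..4  x  (4B, 4-aligned); 4..8  target  (4B, 4-aligned); 8..12  y  (4B, 4-aligned); sizeof = 12, alignof = 4
0..4  c  (4B, 4-aligned)
4..5  h  (1B, 1-aligned)
5..8  -- padding (3B)
8..20  b  (12B, 4-aligned)
within Event: y at 8
8 + 8 = 16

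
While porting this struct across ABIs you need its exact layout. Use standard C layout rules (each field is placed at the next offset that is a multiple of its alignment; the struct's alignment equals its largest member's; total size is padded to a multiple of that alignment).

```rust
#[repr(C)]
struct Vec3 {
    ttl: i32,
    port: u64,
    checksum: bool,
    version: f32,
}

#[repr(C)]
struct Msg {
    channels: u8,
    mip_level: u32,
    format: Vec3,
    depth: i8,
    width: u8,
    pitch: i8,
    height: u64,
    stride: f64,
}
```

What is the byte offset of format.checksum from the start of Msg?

24

Vec3: 0..4  ttl  (4B, 4-aligned); 4..8  -- padding (4B); 8..16  port  (8B, 8-aligned); 16..17  checksum  (1B, 1-aligned); 17..20  -- padding (3B); 20..24  version  (4B, 4-aligned); sizeof = 24, alignof = 8
0..1  channels  (1B, 1-aligned)
1..4  -- padding (3B)
4..8  mip_level  (4B, 4-aligned)
8..32  format  (24B, 8-aligned)
within Vec3: checksum at 16
8 + 16 = 24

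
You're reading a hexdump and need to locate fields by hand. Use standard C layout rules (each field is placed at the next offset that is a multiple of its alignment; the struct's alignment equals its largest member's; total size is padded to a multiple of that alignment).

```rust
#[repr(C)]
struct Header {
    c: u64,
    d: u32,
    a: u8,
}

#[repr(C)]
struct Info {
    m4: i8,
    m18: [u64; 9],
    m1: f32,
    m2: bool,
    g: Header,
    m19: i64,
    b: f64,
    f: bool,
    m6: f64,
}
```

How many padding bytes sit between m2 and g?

3

Header: @0: c [8B, align 8] → 8; @8: d [4B, align 4] → 12; @12: a [1B, align 1] → 13; +3 tail pad (align 8); size 16, align 8
@0: m4 [1B, align 1] → 1
+7 pad (align 8)
@8: m18 [72B, align 8] → 80
@80: m1 [4B, align 4] → 84
@84: m2 [1B, align 1] → 85
+3 pad (align 8)
@88: g [16B, align 8] → 104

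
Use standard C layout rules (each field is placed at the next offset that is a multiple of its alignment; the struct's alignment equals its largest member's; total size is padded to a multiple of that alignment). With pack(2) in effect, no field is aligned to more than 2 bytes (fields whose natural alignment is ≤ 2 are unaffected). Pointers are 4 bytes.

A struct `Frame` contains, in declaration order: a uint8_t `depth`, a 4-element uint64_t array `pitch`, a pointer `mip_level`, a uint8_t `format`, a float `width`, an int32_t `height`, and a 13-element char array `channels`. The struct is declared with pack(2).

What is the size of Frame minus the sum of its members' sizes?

depth at 0 (size 1, align 1) → ends 1
pad 1 to align 2 for pitch
pitch at 2 (size 32, align 2) → ends 34
mip_level at 34 (size 4, align 2) → ends 38
format at 38 (size 1, align 1) → ends 39
pad 1 to align 2 for width
width at 40 (size 4, align 2) → ends 44
height at 44 (size 4, align 2) → ends 48
channels at 48 (size 13, align 1) → ends 61
tail pad 1 to reach multiple of 2
total 62 bytes, alignment 2
data bytes 59, size 62 → padding 3

3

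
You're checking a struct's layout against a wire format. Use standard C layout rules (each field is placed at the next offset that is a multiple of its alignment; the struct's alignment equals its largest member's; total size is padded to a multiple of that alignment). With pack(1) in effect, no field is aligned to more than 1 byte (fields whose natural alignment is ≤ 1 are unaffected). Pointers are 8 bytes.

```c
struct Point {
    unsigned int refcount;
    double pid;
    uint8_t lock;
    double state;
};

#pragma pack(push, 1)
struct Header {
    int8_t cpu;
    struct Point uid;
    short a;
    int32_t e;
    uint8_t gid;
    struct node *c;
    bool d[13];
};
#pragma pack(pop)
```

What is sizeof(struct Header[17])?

Point: @0: refcount [4B, align 4] → 4; +4 pad (align 8); @8: pid [8B, align 8] → 16; @16: lock [1B, align 1] → 17; +7 pad (align 8); @24: state [8B, align 8] → 32; size 32, align 8
@0: cpu [1B, align 1] → 1
@1: uid [32B, align 1] → 33
@33: a [2B, align 1] → 35
@35: e [4B, align 1] → 39
@39: gid [1B, align 1] → 40
@40: c [8B, align 1] → 48
@48: d [13B, align 1] → 61
size 61, align 1
array of 17: 17 × 61 = 1037

1037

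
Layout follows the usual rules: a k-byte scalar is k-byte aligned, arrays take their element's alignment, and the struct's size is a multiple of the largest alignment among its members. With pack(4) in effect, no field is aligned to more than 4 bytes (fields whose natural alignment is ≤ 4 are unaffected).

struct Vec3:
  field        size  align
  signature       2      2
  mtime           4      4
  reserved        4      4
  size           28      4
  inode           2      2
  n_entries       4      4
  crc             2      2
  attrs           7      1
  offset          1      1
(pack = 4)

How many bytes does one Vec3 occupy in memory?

60 bytes

0..2  signature  (2B, 2-aligned)
2..4  -- padding (2B)
4..8  mtime  (4B, 4-aligned)
8..12  reserved  (4B, 4-aligned)
12..40  size  (28B, 4-aligned)
40..42  inode  (2B, 2-aligned)
42..44  -- padding (2B)
44..48  n_entries  (4B, 4-aligned)
48..50  crc  (2B, 2-aligned)
50..57  attrs  (7B, 1-aligned)
57..58  offset  (1B, 1-aligned)
58..60  -- tail padding (2B)
sizeof = 60, alignof = 4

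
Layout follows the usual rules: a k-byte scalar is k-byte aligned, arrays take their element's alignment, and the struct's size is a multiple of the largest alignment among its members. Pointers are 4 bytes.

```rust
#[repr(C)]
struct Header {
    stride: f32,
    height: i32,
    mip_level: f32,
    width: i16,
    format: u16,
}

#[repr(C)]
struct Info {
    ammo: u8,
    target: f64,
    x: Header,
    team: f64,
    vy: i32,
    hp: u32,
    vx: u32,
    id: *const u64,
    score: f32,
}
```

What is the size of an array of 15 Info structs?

Header: stride at 0 (size 4, align 4) → ends 4; height at 4 (size 4, align 4) → ends 8; mip_level at 8 (size 4, align 4) → ends 12; width at 12 (size 2, align 2) → ends 14; format at 14 (size 2, align 2) → ends 16; total 16 bytes, alignment 4
ammo at 0 (size 1, align 1) → ends 1
pad 7 to align 8 for target
target at 8 (size 8, align 8) → ends 16
x at 16 (size 16, align 4) → ends 32
team at 32 (size 8, align 8) → ends 40
vy at 40 (size 4, align 4) → ends 44
hp at 44 (size 4, align 4) → ends 48
vx at 48 (size 4, align 4) → ends 52
id at 52 (size 4, align 4) → ends 56
score at 56 (size 4, align 4) → ends 60
tail pad 4 to reach multiple of 8
total 64 bytes, alignment 8
array of 15: 15 × 64 = 960

960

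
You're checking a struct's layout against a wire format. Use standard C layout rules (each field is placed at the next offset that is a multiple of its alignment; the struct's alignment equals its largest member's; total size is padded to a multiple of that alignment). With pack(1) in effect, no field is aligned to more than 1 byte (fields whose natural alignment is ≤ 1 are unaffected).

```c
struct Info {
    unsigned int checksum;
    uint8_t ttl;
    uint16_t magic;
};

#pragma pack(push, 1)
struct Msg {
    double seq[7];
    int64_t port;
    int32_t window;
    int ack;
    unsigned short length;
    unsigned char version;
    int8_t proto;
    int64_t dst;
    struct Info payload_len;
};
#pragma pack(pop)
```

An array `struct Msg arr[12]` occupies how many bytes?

Info: checksum at 0 (size 4, align 4) → ends 4; ttl at 4 (size 1, align 1) → ends 5; pad 1 to align 2 for magic; magic at 6 (size 2, align 2) → ends 8; total 8 bytes, alignment 4
seq at 0 (size 56, align 1) → ends 56
port at 56 (size 8, align 1) → ends 64
window at 64 (size 4, align 1) → ends 68
ack at 68 (size 4, align 1) → ends 72
length at 72 (size 2, align 1) → ends 74
version at 74 (size 1, align 1) → ends 75
proto at 75 (size 1, align 1) → ends 76
dst at 76 (size 8, align 1) → ends 84
payload_len at 84 (size 8, align 1) → ends 92
total 92 bytes, alignment 1
array of 12: 12 × 92 = 1104

1104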